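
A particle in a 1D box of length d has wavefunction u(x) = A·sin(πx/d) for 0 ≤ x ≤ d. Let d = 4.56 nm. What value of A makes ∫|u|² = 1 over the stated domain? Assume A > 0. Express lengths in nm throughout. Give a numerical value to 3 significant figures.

A ≈ 0.662 nm^(-1/2)

We need A² ∫|f|² dx = 1, taking the integral from 0 to d.
Using sin²θ = (1 − cos 2θ)/2, with u = A·sin(πx/d), the integral evaluates to A²·[d/2].
Substituting d = 4.56 gives A² = 0.4386, so A = 0.6623.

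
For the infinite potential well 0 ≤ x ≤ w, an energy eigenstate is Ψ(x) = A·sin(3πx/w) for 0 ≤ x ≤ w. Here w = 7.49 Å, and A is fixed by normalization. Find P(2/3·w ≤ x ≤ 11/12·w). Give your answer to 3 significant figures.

|Ψ|² is the probability density, so P = ∫_{2/3·w}^{11/12·w} |Ψ|² dx.
With A² fixed by ∫|Ψ|² = 1, i.e. A² = (w/2)^(−1), substitute and integrate.
In terms of u = x/w (A² and the length scale cancel between numerator and denominator), P = [∫_{2/3}^{11/12} sin(3·π·u)^2 du] / [∫_{0}^{1} sin(3·π·u)^2 du].
Using ∫ sin(3·π·u)^2 du = u/2 - sin(6·π·u)/(12·π), the numerator is 1/(12·π) + 1/8 and the denominator is 1/2.
The result is P = (2 + 3·π)/(12·π).

P ≈ 0.303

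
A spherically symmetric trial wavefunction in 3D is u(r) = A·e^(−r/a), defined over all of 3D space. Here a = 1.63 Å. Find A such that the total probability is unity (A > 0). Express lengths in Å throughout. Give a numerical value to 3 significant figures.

A ≈ 0.271 Å^(-3/2)

The normalization condition is ∫|u|² 4πr² dr = 1 from 0 to ∞.
(Spherical symmetry: dV = 4πr² dr.)
The integral (without the A² prefactor) comes out to π·a^3.
Hence A² = 1/[π·a^3].
With a = 1.63: A² = 0.07350 and A = 0.2711.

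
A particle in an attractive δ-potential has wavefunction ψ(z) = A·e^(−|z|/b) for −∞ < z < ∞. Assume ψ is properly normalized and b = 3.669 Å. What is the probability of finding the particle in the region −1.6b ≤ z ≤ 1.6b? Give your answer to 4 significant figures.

P ≈ 0.9592

The probability is P = ∫ |ψ|² dz over [−1.6b, 1.6b].
With A² fixed by ∫|ψ|² = 1, i.e. A² = (b)^(−1), substitute and integrate.
Both integrals are even about z = 0, so only the z ≥ 0 halves are needed (the factors of 2 cancel). Substituting u = z/b, A² and the length scale cancel in the ratio: P = ∫_{0}^{1.6} e^(-2·u) du / ∫_{0}^{∞} e^(-2·u) du.
Using ∫ e^(-2·u) du = -e^(-2·u)/2, the numerator is 1/2 - e^(-16/5)/2 and the denominator is 1/2.
Evaluating gives P = 0.95924.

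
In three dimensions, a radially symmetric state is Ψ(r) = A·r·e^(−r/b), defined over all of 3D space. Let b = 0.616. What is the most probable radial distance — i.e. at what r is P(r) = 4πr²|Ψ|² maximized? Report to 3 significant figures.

r ≈ 1.23

The maximum of P(r) = 4πr²|Ψ|² occurs where its derivative vanishes.
Solving yields r = 2·b.
With b = 0.616, the most probable radial distance is 1.232.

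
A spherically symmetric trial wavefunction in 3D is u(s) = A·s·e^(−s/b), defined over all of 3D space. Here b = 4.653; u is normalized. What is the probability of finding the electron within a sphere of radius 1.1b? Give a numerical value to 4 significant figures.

P ≈ 0.07250

With dV = 4πs²ds, the probability is ∫|u|² dV over s ≤ 1.1b.
Normalization gives A² = 1/(3·π·b^5).
Substituting t = s/b, A², 4π and the length scale all cancel in the ratio: P = ∫_{0}^{1.1} t^4·e^(-2·t) dt / ∫_{0}^{∞} t^4·e^(-2·t) dt.
Using ∫ t^4·e^(-2·t) dt = -(t^4/2 + t^3 + 3·t^2/2 + 3·t/2 + 3/4)·e^(-2·t), the numerator is ≈ 0.0543722 and the denominator is 3/4.
The region integral divided by the full integral gives P = 0.072496.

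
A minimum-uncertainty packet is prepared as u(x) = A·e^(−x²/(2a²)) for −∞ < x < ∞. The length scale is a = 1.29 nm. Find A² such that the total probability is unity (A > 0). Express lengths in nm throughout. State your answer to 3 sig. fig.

A^2 ≈ 0.437 nm^(-1)

Require ∫ |u|² dx = 1 over the whole domain.
Using the Gaussian integral ∫_{−∞}^{∞} e^(−αx²) dx = √(π/α), carrying out the integral gives A² · √(π)·a.
Substituting a = 1.29 gives A² = 0.4374, so A = 0.6613.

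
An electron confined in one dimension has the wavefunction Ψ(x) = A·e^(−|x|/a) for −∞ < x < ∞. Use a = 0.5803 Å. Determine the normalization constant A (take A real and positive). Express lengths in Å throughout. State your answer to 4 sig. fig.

The normalization condition is ∫|Ψ|² dx = 1 from −∞ to ∞.
Carrying out the integral gives A² · a.
Hence A² = 1/[a].
Substituting a = 0.5803 gives A² = 1.7232, so A = 1.3127.

A ≈ 1.313 Å^(-1/2)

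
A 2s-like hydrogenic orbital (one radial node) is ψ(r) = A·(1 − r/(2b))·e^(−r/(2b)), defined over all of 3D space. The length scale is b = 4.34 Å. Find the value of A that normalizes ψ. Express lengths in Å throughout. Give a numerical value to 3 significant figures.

Normalization requires ∫|ψ|² 4πr² dr = 1, integrated from 0 to ∞.
∫|ψ|² 4πr² dr = A²·(8·π·b^3).
Substituting b = 4.34 gives A² = 0.0004867, so A = 0.02206.

A ≈ 0.0221 Å^(-3/2)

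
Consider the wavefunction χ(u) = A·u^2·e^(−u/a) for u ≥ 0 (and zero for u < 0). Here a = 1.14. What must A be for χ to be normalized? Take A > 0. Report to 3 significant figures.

A ≈ 0.832

We need A² ∫|f|² du = 1, taking the integral from 0 to ∞.
With ∫₀^∞ u^4 e^(−αu) du = 4!/α^5, the integral (without the A² prefactor) comes out to 3·a^5/4.
Hence A² = 1/[3·a^5/4].
Substituting a = 1.14 gives A² = 0.6925, so A = 0.8322.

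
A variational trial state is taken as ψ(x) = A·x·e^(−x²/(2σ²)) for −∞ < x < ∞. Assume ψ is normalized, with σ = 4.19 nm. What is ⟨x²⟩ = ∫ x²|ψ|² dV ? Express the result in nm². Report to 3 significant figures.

By definition ⟨x²⟩ = ∫ x^2 |ψ(x)|² dx.
Differentiating ∫e^(−αx²) dx = √(π/α) under α to get the higher moments, the ratio of the moment integral to the normalization integral gives ⟨x²⟩ = 3·σ^2/2.
Putting σ = 4.19 gives 26.33.

⟨x^2⟩ ≈ 26.3 nm^2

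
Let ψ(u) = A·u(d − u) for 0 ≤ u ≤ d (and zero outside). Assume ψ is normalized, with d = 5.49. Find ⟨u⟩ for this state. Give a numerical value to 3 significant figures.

⟨u⟩ = ∫ u |ψ|² du over the full domain.
Expanding the polynomial and integrating term by term, since the A² factors cancel between numerator and denominator, ⟨u⟩ = d/2.
With d = 5.49, ⟨u⟩ = 2.745.

⟨u⟩ ≈ 2.75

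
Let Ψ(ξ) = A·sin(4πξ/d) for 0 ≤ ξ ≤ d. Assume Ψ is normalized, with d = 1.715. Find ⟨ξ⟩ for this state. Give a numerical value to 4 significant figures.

⟨ξ⟩ ≈ 0.8575

The expectation value is the |Ψ|²-weighted average of ξ: ∫ ξ|Ψ|² dξ.
Since the A² factors cancel between numerator and denominator, ⟨ξ⟩ = d/2.
With d = 1.715, ⟨ξ⟩ = 0.85750.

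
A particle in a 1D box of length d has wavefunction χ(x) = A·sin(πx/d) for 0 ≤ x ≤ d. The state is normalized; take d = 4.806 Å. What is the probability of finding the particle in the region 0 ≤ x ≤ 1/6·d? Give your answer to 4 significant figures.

P = ∫_{0}^{1/6·d} |χ(x)|² dx.
Since A² = 1/(d/2), this is the region integral divided by the full normalization integral.
Let u = x/d; then A² and the length scale cancel, so P = ∫_{0}^{1/6} sin(π·u)^2 du ÷ ∫_{0}^{1} sin(π·u)^2 du.
An antiderivative of sin(π·u)^2 is u/2 - sin(2·π·u)/(4·π); evaluating from 0 to 1/6 gives -√(3)/(8·π) + 1/12, while the full integral is 1/2.
Taking the ratio, P = (-√(3)/4 + π/6)/π.

P ≈ 0.02883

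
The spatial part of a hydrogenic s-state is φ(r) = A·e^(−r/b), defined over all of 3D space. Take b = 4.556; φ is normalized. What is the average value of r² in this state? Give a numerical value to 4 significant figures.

⟨r²⟩ = ∫ r^2 |φ|² 4πr² dr over the full domain.
Recall ∫₀^∞ r^m e^(−r/β) dr = m!·β^(m+1), evaluating both integrals, ⟨r²⟩ = 3·b^2.
Putting b = 4.556 gives 62.271.

⟨r^2⟩ ≈ 62.27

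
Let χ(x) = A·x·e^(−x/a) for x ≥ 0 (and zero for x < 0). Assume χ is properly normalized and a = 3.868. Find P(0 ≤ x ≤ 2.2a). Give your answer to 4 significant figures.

The probability is P = ∫ |χ|² dx over [0, 2.2a].
With A² fixed by ∫|χ|² = 1, i.e. A² = (a^3/4)^(−1), substitute and integrate.
In terms of u = x/a (A² and the length scale cancel between numerator and denominator), P = [∫_{0}^{2.2} u^2·e^(-2·u) du] / [∫_{0}^{∞} u^2·e^(-2·u) du].
With ∫ u^2·e^(-2·u) du = -(2·u^2 + 2·u + 1)·e^(-2·u)/4 + C, the region integral is 1/4 - 377·e^(-22/5)/100 and the full one is 1/4.
Evaluating gives P = 0.81486.

P ≈ 0.8149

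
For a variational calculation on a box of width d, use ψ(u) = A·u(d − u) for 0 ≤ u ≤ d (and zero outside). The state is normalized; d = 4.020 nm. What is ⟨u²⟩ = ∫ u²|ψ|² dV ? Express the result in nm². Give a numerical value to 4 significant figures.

⟨u^2⟩ ≈ 4.617 nm^2

The expectation value is the |ψ|²-weighted average of u^2: ∫ u^2|ψ|² du.
Expanding the polynomial and integrating term by term, since the A² factors cancel between numerator and denominator, ⟨u²⟩ = 2·d^2/7.
With d = 4.020, ⟨u^2⟩ = 4.6173.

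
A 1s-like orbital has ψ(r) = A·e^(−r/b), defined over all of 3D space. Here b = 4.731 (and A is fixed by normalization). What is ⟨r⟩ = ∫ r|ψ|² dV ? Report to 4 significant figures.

The expectation value is the |ψ|²-weighted average of r: ∫ r|ψ|² 4πr² dr.
Since the A² factors cancel between numerator and denominator, ⟨r⟩ = 3·b/2.
With b = 4.731, ⟨r⟩ = 7.0965.

⟨r⟩ ≈ 7.097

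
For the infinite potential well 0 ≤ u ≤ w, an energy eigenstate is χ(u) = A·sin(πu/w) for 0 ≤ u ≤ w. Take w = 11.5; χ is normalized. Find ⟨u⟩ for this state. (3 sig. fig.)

The expectation value is the |χ|²-weighted average of u: ∫ u|χ|² du.
Evaluating both integrals, ⟨u⟩ = w/2.
With w = 11.5, ⟨u⟩ = 5.750.

⟨u⟩ ≈ 5.75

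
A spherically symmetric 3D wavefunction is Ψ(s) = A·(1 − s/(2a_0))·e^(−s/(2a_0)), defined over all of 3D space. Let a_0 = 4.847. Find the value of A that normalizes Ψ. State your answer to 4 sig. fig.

The normalization condition is ∫|Ψ|² 4πs² ds = 1 from 0 to ∞.
The angular integral contributes 4π, leaving ∫₀^∞ s²|Ψ|² ds.
Carrying out the integral gives A² · 8·π·a_0^3.
So A² = (8·π·a_0^3)^(−1).
With a_0 = 4.847: A² = 0.00034941 and A = 0.018693.

A ≈ 0.01869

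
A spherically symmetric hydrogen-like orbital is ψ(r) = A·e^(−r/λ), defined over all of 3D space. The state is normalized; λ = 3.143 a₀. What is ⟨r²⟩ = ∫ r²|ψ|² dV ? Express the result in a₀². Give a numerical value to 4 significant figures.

⟨r²⟩ = ∫ r^2 |ψ|² 4πr² dr over the full domain.
Using ∫₀^∞ rⁿ e^(−αr) dr = n!/αⁿ⁺¹, the ratio of the moment integral to the normalization integral gives ⟨r²⟩ = 3·λ^2.
Putting λ = 3.143 gives 29.635.

⟨r^2⟩ ≈ 29.64 a₀^2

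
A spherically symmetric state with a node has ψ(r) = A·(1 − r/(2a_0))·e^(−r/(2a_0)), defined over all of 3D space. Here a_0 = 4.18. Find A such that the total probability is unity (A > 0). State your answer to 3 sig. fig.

Normalization requires ∫|ψ|² 4πr² dr = 1, integrated from 0 to ∞.
In 3D with spherical symmetry the volume element is 4πr² dr.
With ∫₀^∞ r^4 e^(−αr) dr = 4!/α^5, the integral (without the A² prefactor) comes out to 8·π·a_0^3.
So A² = (8·π·a_0^3)^(−1).
Plugging in a_0 = 4.18 yields A = 0.02334.

A ≈ 0.0233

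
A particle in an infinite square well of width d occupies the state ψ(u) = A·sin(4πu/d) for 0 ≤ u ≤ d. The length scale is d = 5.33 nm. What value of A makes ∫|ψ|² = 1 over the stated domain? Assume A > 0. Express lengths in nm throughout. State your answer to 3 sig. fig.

A ≈ 0.613 nm^(-1/2)

The normalization condition is ∫|ψ|² du = 1 from 0 to d.
∫|ψ|² du = A²·(d/2).
Hence A² = 1/[d/2].
With d = 5.33: A² = 0.3752 and A = 0.6126.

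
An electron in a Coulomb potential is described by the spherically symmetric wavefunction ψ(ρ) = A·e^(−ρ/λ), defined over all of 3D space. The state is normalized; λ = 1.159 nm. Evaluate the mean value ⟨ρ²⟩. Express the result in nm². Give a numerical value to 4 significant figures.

⟨ρ^2⟩ ≈ 4.030 nm^2

By definition ⟨ρ²⟩ = ∫ ρ^2 |ψ(ρ)|² 4πρ² dρ.
Recall ∫₀^∞ ρ^m e^(−ρ/β) dρ = m!·β^(m+1), since the A² factors cancel between numerator and denominator, ⟨ρ²⟩ = 3·λ^2.
With λ = 1.159, ⟨ρ^2⟩ = 4.0298.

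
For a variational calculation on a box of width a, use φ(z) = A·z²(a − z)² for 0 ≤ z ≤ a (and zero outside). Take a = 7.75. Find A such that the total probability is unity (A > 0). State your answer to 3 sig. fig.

A ≈ 0.00250

The normalization condition is ∫|φ|² dz = 1 from 0 to a.
Expanding the polynomial and integrating term by term, with φ = A·z²(a − z)², the integral evaluates to A²·[a^9/630].
Setting this equal to 1 gives A² = 1/(a^9/630).
Plugging in a = 7.75 yields A = 0.002499.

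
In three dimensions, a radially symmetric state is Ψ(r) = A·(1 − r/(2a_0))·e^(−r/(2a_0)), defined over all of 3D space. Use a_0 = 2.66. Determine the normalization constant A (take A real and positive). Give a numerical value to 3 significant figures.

The normalization condition is ∫|Ψ|² 4πr² dr = 1 from 0 to ∞.
(Spherical symmetry: dV = 4πr² dr.)
With Ψ = A·(1 − r/(2a_0))·e^(−r/(2a_0)), the integral evaluates to A²·[8·π·a_0^3].
Plugging in a_0 = 2.66 yields A = 0.04598.

A ≈ 0.0460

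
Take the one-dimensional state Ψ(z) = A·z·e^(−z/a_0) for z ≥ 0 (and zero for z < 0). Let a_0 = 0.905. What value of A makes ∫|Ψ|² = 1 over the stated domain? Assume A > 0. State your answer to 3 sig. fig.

Normalization requires ∫|Ψ|² dz = 1, integrated from 0 to ∞.
With Ψ = A·z·e^(−z/a_0), the integral evaluates to A²·[a_0^3/4].
So A² = (a_0^3/4)^(−1).
Plugging in a_0 = 0.905 yields A = 2.323.

A ≈ 2.32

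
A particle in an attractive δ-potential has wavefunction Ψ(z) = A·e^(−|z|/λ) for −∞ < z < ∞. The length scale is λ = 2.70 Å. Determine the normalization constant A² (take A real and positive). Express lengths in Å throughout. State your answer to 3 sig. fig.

We need A² ∫|f|² dz = 1, taking the integral from −∞ to ∞.
∫|Ψ|² dz = A²·(λ).
Hence A² = 1/[λ].
Substituting λ = 2.70 gives A² = 0.3704, so A = 0.6086.

A^2 ≈ 0.370 Å^(-1)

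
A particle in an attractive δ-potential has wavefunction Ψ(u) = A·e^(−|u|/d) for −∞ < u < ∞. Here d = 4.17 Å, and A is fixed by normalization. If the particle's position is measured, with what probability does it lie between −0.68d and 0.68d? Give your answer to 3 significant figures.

P ≈ 0.743

P = ∫_{−0.68d}^{0.68d} |Ψ(u)|² du.
The normalization integral ∫|Ψ|²du over the whole domain equals d·A², and A² cancels in the ratio.
Both integrals are even about u = 0, so only the u ≥ 0 halves are needed (the factors of 2 cancel). Substituting t = u/d, A² and the length scale cancel in the ratio: P = ∫_{0}^{0.68} e^(-2·t) dt / ∫_{0}^{∞} e^(-2·t) dt.
With ∫ e^(-2·t) dt = -e^(-2·t)/2 + C, the region integral is 1/2 - e^(-34/25)/2 and the full one is 1/2.
Evaluating gives P = 0.7433.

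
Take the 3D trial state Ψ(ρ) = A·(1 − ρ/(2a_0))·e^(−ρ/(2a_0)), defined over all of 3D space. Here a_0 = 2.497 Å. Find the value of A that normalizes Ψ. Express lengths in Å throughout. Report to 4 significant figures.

A ≈ 0.05055 Å^(-3/2)

Normalization requires ∫|Ψ|² 4πρ² dρ = 1, integrated from 0 to ∞.
In 3D with spherical symmetry the volume element is 4πρ² dρ.
With Ψ = A·(1 − ρ/(2a_0))·e^(−ρ/(2a_0)), the integral evaluates to A²·[8·π·a_0^3].
So A² = (8·π·a_0^3)^(−1).
Substituting a_0 = 2.497 gives A² = 0.0025557, so A = 0.050554.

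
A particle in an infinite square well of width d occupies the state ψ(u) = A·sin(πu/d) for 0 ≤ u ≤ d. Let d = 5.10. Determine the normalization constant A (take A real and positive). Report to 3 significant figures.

The normalization condition is ∫|ψ|² du = 1 from 0 to d.
Using sin²θ = (1 − cos 2θ)/2, ∫|ψ|² du = A²·(d/2).
With d = 5.10: A² = 0.3922 and A = 0.6262.

A ≈ 0.626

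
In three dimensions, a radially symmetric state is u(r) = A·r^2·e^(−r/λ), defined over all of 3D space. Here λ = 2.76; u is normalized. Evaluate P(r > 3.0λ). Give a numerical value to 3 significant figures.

P = ∫ |u|² 4πr² dr over r > 3.0λ.
The full normalization integral is A²·[45·π·λ^7/2] = 1, fixing A².
Let t = r/λ; then A², 4π and the length scale all cancel, so P = ∫_{3.0}^{∞} t^6·e^(-2·t) dt ÷ ∫_{0}^{∞} t^6·e^(-2·t) dt.
Using ∫ t^6·e^(-2·t) dt = -(4·t^6 + 12·t^5 + 30·t^4 + 60·t^3 + 90·t^2 + 90·t + 45)·e^(-2·t)/8, the numerator is ≈ 3.4105 and the denominator is 45/8.
Taking the ratio yields P = 0.6063.

P ≈ 0.606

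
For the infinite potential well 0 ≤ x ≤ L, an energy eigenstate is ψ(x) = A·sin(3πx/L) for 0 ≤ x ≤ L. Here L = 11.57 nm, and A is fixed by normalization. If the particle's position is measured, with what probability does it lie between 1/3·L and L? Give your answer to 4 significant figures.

|ψ|² is the probability density, so P = ∫_{1/3·L}^{L} |ψ|² dx.
With A² fixed by ∫|ψ|² = 1, i.e. A² = (L/2)^(−1), substitute and integrate.
In terms of u = x/L (A² and the length scale cancel between numerator and denominator), P = [∫_{1/3}^{1} sin(3·π·u)^2 du] / [∫_{0}^{1} sin(3·π·u)^2 du].
An antiderivative of sin(3·π·u)^2 is u/2 - sin(6·π·u)/(12·π); evaluating from 1/3 to 1 gives 1/3, while the full integral is 1/2.
Taking the ratio, P = 2/3.

P ≈ 0.6667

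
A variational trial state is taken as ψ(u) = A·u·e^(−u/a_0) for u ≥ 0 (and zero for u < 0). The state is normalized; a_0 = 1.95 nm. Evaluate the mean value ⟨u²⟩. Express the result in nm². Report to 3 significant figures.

⟨u^2⟩ ≈ 11.4 nm^2

⟨u²⟩ = ∫ u^2 |ψ|² du over the full domain.
Using ∫₀^∞ uⁿ e^(−αu) du = n!/αⁿ⁺¹, the ratio of the moment integral to the normalization integral gives ⟨u²⟩ = 3·a_0^2.
Putting a_0 = 1.95 gives 11.41.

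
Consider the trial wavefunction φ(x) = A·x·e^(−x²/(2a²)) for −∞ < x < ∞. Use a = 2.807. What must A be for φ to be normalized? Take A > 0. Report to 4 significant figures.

The normalization condition is ∫|φ|² dx = 1 from −∞ to ∞.
With φ = A·x·e^(−x²/(2a²)), the integral evaluates to A²·[√(π)·a^3/2].
So A² = (√(π)·a^3/2)^(−1).
Substituting a = 2.807 gives A² = 0.051019, so A = 0.22587.

A ≈ 0.2259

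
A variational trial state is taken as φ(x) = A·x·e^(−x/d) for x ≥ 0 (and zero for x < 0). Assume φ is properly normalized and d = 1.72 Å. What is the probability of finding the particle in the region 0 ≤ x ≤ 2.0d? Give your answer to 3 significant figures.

|φ|² is the probability density, so P = ∫_{0}^{2.0d} |φ|² dx.
Since A² = 1/(d^3/4), this is the region integral divided by the full normalization integral.
Substituting u = x/d, A² and the length scale cancel in the ratio: P = ∫_{0}^{2.0} u^2·e^(-2·u) du / ∫_{0}^{∞} u^2·e^(-2·u) du.
With ∫ u^2·e^(-2·u) du = -(2·u^2 + 2·u + 1)·e^(-2·u)/4 + C, the region integral is 1/4 - 13·e^(-4)/4 and the full one is 1/4.
Taking the ratio, P = 0.7619.

P ≈ 0.762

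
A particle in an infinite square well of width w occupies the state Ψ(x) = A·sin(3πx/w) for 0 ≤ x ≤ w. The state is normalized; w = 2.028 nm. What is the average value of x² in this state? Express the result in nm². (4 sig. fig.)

⟨x^2⟩ ≈ 1.348 nm^2

By definition ⟨x²⟩ = ∫ x^2 |Ψ(x)|² dx.
With ∫₀^w sin²(nπx/w) dx = w/2, since the A² factors cancel between numerator and denominator, ⟨x²⟩ = -w^2/(18·π^2) + w^2/3.
Putting w = 2.028 gives 1.3478.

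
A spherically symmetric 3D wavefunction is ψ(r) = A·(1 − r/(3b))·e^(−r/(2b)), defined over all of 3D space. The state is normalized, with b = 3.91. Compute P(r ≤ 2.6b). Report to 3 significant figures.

P ≈ 0.351

P = ∫ |ψ|² 4πr² dr over r ≤ 2.6b.
Normalization gives A² = 1/(8·π·b^3/3).
Substituting u = r/b, A², 4π and the length scale all cancel in the ratio: P = ∫_{0}^{2.6} u^2·(1 - u/3)^2·e^(-u) du / ∫_{0}^{∞} u^2·(1 - u/3)^2·e^(-u) du.
With ∫ u^2·(1 - u/3)^2·e^(-u) du = (-u^4 + 2·u^3 - 3·u^2 - 6·u - 6)·e^(-u)/9 + C, the region integral is ≈ 0.23402 and the full one is 2/3.
Taking the ratio yields P = 0.3510.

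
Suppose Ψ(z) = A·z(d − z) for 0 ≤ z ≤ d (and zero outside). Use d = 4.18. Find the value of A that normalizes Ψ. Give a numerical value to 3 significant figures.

A ≈ 0.153

Require ∫ |Ψ|² dz = 1 over the whole domain.
The integral (without the A² prefactor) comes out to d^5/30.
Setting this equal to 1 gives A² = 1/(d^5/30).
Plugging in d = 4.18 yields A = 0.1533.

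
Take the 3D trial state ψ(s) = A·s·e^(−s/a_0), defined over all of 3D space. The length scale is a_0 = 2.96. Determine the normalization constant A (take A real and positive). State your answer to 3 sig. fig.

A ≈ 0.0216

The normalization condition is ∫|ψ|² 4πs² ds = 1 from 0 to ∞.
The angular integral contributes 4π, leaving ∫₀^∞ s²|ψ|² ds.
With ψ = A·s·e^(−s/a_0), the integral evaluates to A²·[3·π·a_0^5].
So A² = (3·π·a_0^5)^(−1).
Plugging in a_0 = 2.96 yields A = 0.02161.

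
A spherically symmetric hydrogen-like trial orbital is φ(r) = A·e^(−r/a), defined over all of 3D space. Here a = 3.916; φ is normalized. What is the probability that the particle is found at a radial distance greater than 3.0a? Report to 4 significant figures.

P = ∫ |φ|² 4πr² dr over r > 3.0a.
Normalization gives A² = 1/(π·a^3).
In terms of u = r/a (A², 4π and the length scale all cancel between numerator and denominator), P = [∫_{3.0}^{∞} u^2·e^(-2·u) du] / [∫_{0}^{∞} u^2·e^(-2·u) du].
With ∫ u^2·e^(-2·u) du = -(2·u^2 + 2·u + 1)·e^(-2·u)/4 + C, the region integral is 25·e^(-6)/4 and the full one is 1/4.
Taking the ratio yields P = 0.061969.

P ≈ 0.06197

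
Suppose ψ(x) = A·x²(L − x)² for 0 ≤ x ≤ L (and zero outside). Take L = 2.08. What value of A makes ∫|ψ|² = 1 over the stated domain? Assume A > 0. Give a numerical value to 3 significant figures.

A ≈ 0.930

Require ∫ |ψ|² dx = 1 over the whole domain.
The integral (without the A² prefactor) comes out to L^9/630.
Setting this equal to 1 gives A² = 1/(L^9/630).
With L = 2.08: A² = 0.8645 and A = 0.9298.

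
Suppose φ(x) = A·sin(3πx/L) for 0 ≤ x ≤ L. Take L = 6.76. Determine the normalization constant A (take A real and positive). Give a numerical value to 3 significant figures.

We need A² ∫|f|² dx = 1, taking the integral from 0 to L.
Using sin²θ = (1 − cos 2θ)/2, ∫|φ|² dx = A²·(L/2).
So A² = (L/2)^(−1).
With L = 6.76: A² = 0.2959 and A = 0.5439.

A ≈ 0.544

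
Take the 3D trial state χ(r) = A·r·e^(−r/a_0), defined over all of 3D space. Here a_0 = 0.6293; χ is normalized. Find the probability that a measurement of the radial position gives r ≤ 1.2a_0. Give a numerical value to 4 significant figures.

With dV = 4πr²dr, the probability is ∫|χ|² dV over r ≤ 1.2a_0.
The full normalization integral is A²·[3·π·a_0^5] = 1, fixing A².
Substituting u = r/a_0, A², 4π and the length scale all cancel in the ratio: P = ∫_{0}^{1.2} u^4·e^(-2·u) du / ∫_{0}^{∞} u^4·e^(-2·u) du.
Using ∫ u^4·e^(-2·u) du = -(u^4/2 + u^3 + 3·u^2/2 + 3·u/2 + 3/4)·e^(-2·u), the numerator is ≈ 0.0719014 and the denominator is 3/4.
The region integral divided by the full integral gives P = 0.095869.

P ≈ 0.09587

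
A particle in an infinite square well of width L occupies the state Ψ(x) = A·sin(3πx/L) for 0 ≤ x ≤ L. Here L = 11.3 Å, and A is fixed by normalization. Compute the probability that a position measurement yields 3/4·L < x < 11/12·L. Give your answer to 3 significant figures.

|Ψ|² is the probability density, so P = ∫_{3/4·L}^{11/12·L} |Ψ|² dx.
With A² fixed by ∫|Ψ|² = 1, i.e. A² = (L/2)^(−1), substitute and integrate.
Let u = x/L; then A² and the length scale cancel, so P = ∫_{3/4}^{11/12} sin(3·π·u)^2 du ÷ ∫_{0}^{1} sin(3·π·u)^2 du.
An antiderivative of sin(3·π·u)^2 is u/2 - sin(6·π·u)/(12·π); evaluating from 3/4 to 11/12 gives 1/(6·π) + 1/12, while the full integral is 1/2.
The result is P = (2 + π)/(6·π).

P ≈ 0.273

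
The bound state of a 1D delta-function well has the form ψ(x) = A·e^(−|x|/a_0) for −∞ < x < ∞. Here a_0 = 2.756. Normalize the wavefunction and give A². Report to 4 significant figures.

A^2 ≈ 0.3628

Require ∫ |ψ|² dx = 1 over the whole domain.
Carrying out the integral gives A² · a_0.
So A² = (a_0)^(−1).
With a_0 = 2.756: A² = 0.36284 and A = 0.60237.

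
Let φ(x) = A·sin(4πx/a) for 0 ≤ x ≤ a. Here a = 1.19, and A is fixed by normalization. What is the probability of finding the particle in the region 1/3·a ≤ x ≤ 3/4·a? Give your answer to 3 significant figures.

P ≈ 0.451

|φ|² is the probability density, so P = ∫_{1/3·a}^{3/4·a} |φ|² dx.
The normalization integral ∫|φ|²dx over the whole domain equals a/2·A², and A² cancels in the ratio.
Let u = x/a; then A² and the length scale cancel, so P = ∫_{1/3}^{3/4} sin(4·π·u)^2 du ÷ ∫_{0}^{1} sin(4·π·u)^2 du.
With ∫ sin(4·π·u)^2 du = u/2 - sin(4·π·u)·cos(4·π·u)/(8·π) + C, the region integral is √(3)/(32·π) + 5/24 and the full one is 1/2.
Taking the ratio, P = √(3)/(16·π) + 5/12.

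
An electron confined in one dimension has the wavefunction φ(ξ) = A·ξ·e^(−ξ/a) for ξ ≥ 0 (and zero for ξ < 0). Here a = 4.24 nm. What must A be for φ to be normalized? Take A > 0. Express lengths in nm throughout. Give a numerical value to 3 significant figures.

A ≈ 0.229 nm^(-3/2)

Require ∫ |φ|² dξ = 1 over the whole domain.
Carrying out the integral gives A² · a^3/4.
With a = 4.24: A² = 0.05248 and A = 0.2291.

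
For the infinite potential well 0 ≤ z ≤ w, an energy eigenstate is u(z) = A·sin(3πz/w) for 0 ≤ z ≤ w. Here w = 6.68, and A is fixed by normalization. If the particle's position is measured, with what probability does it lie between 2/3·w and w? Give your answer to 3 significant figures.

|u|² is the probability density, so P = ∫_{2/3·w}^{w} |u|² dz.
With A² fixed by ∫|u|² = 1, i.e. A² = (w/2)^(−1), substitute and integrate.
Substituting t = z/w, A² and the length scale cancel in the ratio: P = ∫_{2/3}^{1} sin(3·π·t)^2 dt / ∫_{0}^{1} sin(3·π·t)^2 dt.
Using ∫ sin(3·π·t)^2 dt = t/2 - sin(6·π·t)/(12·π), the numerator is 1/6 and the denominator is 1/2.
This works out to P = 1/3.

P ≈ 0.333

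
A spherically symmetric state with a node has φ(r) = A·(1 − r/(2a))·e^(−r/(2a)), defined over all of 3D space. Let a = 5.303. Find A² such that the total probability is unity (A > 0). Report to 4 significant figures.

Require ∫ |φ|² 4πr² dr = 1 over the whole domain.
Recall ∫₀^∞ r^m e^(−r/β) dr = m!·β^(m+1), with φ = A·(1 − r/(2a))·e^(−r/(2a)), the integral evaluates to A²·[8·π·a^3].
Hence A² = 1/[8·π·a^3].
With a = 5.303: A² = 0.00026681 and A = 0.016334.

A^2 ≈ 0.0002668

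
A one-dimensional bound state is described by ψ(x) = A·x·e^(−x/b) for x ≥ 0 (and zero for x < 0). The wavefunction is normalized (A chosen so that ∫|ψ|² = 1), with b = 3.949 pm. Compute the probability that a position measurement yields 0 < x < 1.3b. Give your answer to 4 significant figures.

P = ∫_{0}^{1.3b} |ψ(x)|² dx.
Since A² = 1/(b^3/4), this is the region integral divided by the full normalization integral.
In terms of u = x/b (A² and the length scale cancel between numerator and denominator), P = [∫_{0}^{1.3} u^2·e^(-2·u) du] / [∫_{0}^{∞} u^2·e^(-2·u) du].
With ∫ u^2·e^(-2·u) du = -(2·u^2 + 2·u + 1)·e^(-2·u)/4 + C, the region integral is 1/4 - 349·e^(-13/5)/200 and the full one is 1/4.
This works out to P = 0.48157.

P ≈ 0.4816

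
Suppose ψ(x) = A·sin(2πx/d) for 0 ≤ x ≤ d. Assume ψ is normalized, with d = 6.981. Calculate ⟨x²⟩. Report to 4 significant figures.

⟨x^2⟩ ≈ 15.63

By definition ⟨x²⟩ = ∫ x^2 |ψ(x)|² dx.
Since the A² factors cancel between numerator and denominator, ⟨x²⟩ = -d^2/(8·π^2) + d^2/3.
Putting d = 6.981 gives 15.628.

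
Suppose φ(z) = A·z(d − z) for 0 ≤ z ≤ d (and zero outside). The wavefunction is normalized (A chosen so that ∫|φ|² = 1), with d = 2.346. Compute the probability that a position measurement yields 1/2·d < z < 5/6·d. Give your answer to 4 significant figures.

The probability is P = ∫ |φ|² dz over [1/2·d, 5/6·d].
With A² fixed by ∫|φ|² = 1, i.e. A² = (d^5/30)^(−1), substitute and integrate.
Substituting u = z/d, A² and the length scale cancel in the ratio: P = ∫_{1/2}^{5/6} u^2·(1 - u)^2 du / ∫_{0}^{1} u^2·(1 - u)^2 du.
Using ∫ u^2·(1 - u)^2 du = u^3·(6·u^2 - 15·u + 10)/30, the numerator is ≈ 0.0154835 and the denominator is 1/30.
This works out to P = 301/648.

P ≈ 0.4645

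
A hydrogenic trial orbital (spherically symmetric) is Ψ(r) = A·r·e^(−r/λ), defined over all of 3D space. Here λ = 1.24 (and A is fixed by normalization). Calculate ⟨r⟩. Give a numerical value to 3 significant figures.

⟨r⟩ ≈ 3.10

By definition ⟨r⟩ = ∫ r |Ψ(r)|² 4πr² dr.
With ∫₀^∞ r^5 e^(−αr) dr = 5!/α^6, the ratio of the moment integral to the normalization integral gives ⟨r⟩ = 5·λ/2.
Putting λ = 1.24 gives 3.100.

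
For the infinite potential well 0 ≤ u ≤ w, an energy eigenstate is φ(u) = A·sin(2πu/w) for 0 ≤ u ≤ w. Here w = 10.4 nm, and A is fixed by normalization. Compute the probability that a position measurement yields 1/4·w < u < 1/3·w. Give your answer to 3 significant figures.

|φ|² is the probability density, so P = ∫_{1/4·w}^{1/3·w} |φ|² du.
The normalization integral ∫|φ|²du over the whole domain equals w/2·A², and A² cancels in the ratio.
Let t = u/w; then A² and the length scale cancel, so P = ∫_{1/4}^{1/3} sin(2·π·t)^2 dt ÷ ∫_{0}^{1} sin(2·π·t)^2 dt.
An antiderivative of sin(2·π·t)^2 is t/2 - sin(4·π·t)/(8·π); evaluating from 1/4 to 1/3 gives √(3)/(16·π) + 1/24, while the full integral is 1/2.
Taking the ratio, P = (√(3)/8 + π/12)/π.

P ≈ 0.152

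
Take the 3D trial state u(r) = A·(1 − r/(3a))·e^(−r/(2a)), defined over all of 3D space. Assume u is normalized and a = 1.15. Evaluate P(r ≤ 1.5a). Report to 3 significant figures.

P ≈ 0.254

Integrate the radial probability density 4πr²|u|² over r ≤ 1.5a.
Normalization gives A² = 1/(8·π·a^3/3).
In terms of t = r/a (A², 4π and the length scale all cancel between numerator and denominator), P = [∫_{0}^{1.5} t^2·(1 - t/3)^2·e^(-t) dt] / [∫_{0}^{∞} t^2·(1 - t/3)^2·e^(-t) dt].
An antiderivative of t^2·(1 - t/3)^2·e^(-t) is (-t^4 + 2·t^3 - 3·t^2 - 6·t - 6)·e^(-t)/9; evaluating from 0 to 1.5 gives 2/3 - 107·e^(-3/2)/48, while the full integral is 2/3.
Taking the ratio yields P = 0.2539.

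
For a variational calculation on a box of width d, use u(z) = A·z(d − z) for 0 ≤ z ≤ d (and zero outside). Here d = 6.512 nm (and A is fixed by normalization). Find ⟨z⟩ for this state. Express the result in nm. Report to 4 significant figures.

⟨z⟩ ≈ 3.256 nm

By definition ⟨z⟩ = ∫ z |u(z)|² dz.
Expanding the polynomial and integrating term by term, the ratio of the moment integral to the normalization integral gives ⟨z⟩ = d/2.
With d = 6.512, ⟨z⟩ = 3.2560.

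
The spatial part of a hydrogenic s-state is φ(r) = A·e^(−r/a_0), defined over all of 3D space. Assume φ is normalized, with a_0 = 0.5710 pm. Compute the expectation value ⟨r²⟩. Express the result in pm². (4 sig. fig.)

⟨r^2⟩ ≈ 0.9781 pm^2

By definition ⟨r²⟩ = ∫ r^2 |φ(r)|² 4πr² dr.
With ∫₀^∞ r^4 e^(−αr) dr = 4!/α^5, since the A² factors cancel between numerator and denominator, ⟨r²⟩ = 3·a_0^2.
Putting a_0 = 0.5710 gives 0.97812.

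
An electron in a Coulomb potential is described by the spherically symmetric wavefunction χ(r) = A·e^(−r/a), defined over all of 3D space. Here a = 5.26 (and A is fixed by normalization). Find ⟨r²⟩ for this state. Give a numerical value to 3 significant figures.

The expectation value is the |χ|²-weighted average of r^2: ∫ r^2|χ|² 4πr² dr.
The ratio of the moment integral to the normalization integral gives ⟨r²⟩ = 3·a^2.
Putting a = 5.26 gives 83.00.

⟨r^2⟩ ≈ 83.0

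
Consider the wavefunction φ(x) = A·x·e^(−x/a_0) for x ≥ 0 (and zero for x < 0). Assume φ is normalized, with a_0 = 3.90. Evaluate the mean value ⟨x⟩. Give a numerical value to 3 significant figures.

The expectation value is the |φ|²-weighted average of x: ∫ x|φ|² dx.
Using ∫₀^∞ xⁿ e^(−αx) dx = n!/αⁿ⁺¹, the ratio of the moment integral to the normalization integral gives ⟨x⟩ = 3·a_0/2.
Putting a_0 = 3.90 gives 5.850.

⟨x⟩ ≈ 5.85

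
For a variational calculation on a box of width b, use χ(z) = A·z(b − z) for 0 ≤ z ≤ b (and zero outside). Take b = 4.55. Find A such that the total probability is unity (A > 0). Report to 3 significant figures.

Normalization requires ∫|χ|² dz = 1, integrated from 0 to b.
With χ = A·z(b − z), the integral evaluates to A²·[b^5/30].
So A² = (b^5/30)^(−1).
Substituting b = 4.55 gives A² = 0.01538, so A = 0.1240.

A ≈ 0.124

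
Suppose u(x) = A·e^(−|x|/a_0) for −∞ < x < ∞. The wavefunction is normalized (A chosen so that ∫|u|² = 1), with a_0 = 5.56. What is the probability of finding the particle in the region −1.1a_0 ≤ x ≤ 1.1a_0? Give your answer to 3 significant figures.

|u|² is the probability density, so P = ∫_{−1.1a_0}^{1.1a_0} |u|² dx.
The normalization integral ∫|u|²dx over the whole domain equals a_0·A², and A² cancels in the ratio.
By symmetry take twice the x ≥ 0 contribution in numerator and denominator; the 2's cancel. Substituting t = x/a_0, A² and the length scale cancel in the ratio: P = ∫_{0}^{1.1} e^(-2·t) dt / ∫_{0}^{∞} e^(-2·t) dt.
An antiderivative of e^(-2·t) is -e^(-2·t)/2; evaluating from 0 to 1.1 gives 1/2 - e^(-11/5)/2, while the full integral is 1/2.
Taking the ratio, P = 0.8892.

P ≈ 0.889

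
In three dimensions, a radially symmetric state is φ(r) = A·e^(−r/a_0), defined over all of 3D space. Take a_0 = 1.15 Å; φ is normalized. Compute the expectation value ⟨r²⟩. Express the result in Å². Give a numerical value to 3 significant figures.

⟨r^2⟩ ≈ 3.97 Å^2

The expectation value is the |φ|²-weighted average of r^2: ∫ r^2|φ|² 4πr² dr.
Using ∫₀^∞ rⁿ e^(−αr) dr = n!/αⁿ⁺¹, the ratio of the moment integral to the normalization integral gives ⟨r²⟩ = 3·a_0^2.
With a_0 = 1.15, ⟨r^2⟩ = 3.968.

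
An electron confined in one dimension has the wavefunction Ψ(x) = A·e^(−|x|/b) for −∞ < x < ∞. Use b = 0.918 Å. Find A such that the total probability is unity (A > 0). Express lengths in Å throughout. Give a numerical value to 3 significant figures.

A ≈ 1.04 Å^(-1/2)

Require ∫ |Ψ|² dx = 1 over the whole domain.
Recall ∫₀^∞ x^m e^(−x/β) dx = m!·β^(m+1), with Ψ = A·e^(−|x|/b), the integral evaluates to A²·[b].
So A² = (b)^(−1).
Plugging in b = 0.918 yields A = 1.044.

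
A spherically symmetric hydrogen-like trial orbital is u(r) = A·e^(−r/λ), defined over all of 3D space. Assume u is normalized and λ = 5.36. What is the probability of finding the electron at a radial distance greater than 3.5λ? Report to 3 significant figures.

P ≈ 0.0296

Integrate the radial probability density 4πr²|u|² over r > 3.5λ.
The full normalization integral is A²·[π·λ^3] = 1, fixing A².
Substituting t = r/λ, A², 4π and the length scale all cancel in the ratio: P = ∫_{3.5}^{∞} t^2·e^(-2·t) dt / ∫_{0}^{∞} t^2·e^(-2·t) dt.
With ∫ t^2·e^(-2·t) dt = -(2·t^2 + 2·t + 1)·e^(-2·t)/4 + C, the region integral is 65·e^(-7)/8 and the full one is 1/4.
Taking the ratio yields P = 0.02964.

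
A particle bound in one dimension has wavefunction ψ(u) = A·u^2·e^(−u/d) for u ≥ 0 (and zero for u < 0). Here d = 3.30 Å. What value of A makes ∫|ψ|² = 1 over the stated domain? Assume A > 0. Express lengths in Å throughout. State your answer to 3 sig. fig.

The normalization condition is ∫|ψ|² du = 1 from 0 to ∞.
Using ∫₀^∞ uⁿ e^(−αu) du = n!/αⁿ⁺¹, ∫|ψ|² du = A²·(3·d^5/4).
Setting this equal to 1 gives A² = 1/(3·d^5/4).
Substituting d = 3.30 gives A² = 0.003407, so A = 0.05837.

A ≈ 0.0584 Å^(-5/2)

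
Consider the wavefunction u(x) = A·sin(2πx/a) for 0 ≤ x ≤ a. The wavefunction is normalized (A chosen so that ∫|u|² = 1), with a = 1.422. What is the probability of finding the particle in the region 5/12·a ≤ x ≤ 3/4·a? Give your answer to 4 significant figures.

|u|² is the probability density, so P = ∫_{5/12·a}^{3/4·a} |u|² dx.
With A² fixed by ∫|u|² = 1, i.e. A² = (a/2)^(−1), substitute and integrate.
Substituting t = x/a, A² and the length scale cancel in the ratio: P = ∫_{5/12}^{3/4} sin(2·π·t)^2 dt / ∫_{0}^{1} sin(2·π·t)^2 dt.
With ∫ sin(2·π·t)^2 dt = t/2 - sin(4·π·t)/(8·π) + C, the region integral is -√(3)/(16·π) + 1/6 and the full one is 1/2.
The result is P = (-√(3)/8 + π/3)/π.

P ≈ 0.2644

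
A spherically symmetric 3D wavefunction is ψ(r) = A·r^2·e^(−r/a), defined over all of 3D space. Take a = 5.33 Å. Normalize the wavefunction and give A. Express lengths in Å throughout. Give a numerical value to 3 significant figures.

Normalization requires ∫|ψ|² 4πr² dr = 1, integrated from 0 to ∞.
In 3D with spherical symmetry the volume element is 4πr² dr.
Recall ∫₀^∞ r^m e^(−r/β) dr = m!·β^(m+1), the integral (without the A² prefactor) comes out to 45·π·a^7/2.
Setting this equal to 1 gives A² = 1/(45·π·a^7/2).
Plugging in a = 5.33 yields A = 0.0003402.

A ≈ 0.000340 Å^(-7/2)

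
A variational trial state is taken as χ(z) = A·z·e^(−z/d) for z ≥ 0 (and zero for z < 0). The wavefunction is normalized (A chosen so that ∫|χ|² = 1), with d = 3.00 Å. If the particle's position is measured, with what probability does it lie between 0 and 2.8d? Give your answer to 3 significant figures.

The probability is P = ∫ |χ|² dz over [0, 2.8d].
Since A² = 1/(d^3/4), this is the region integral divided by the full normalization integral.
In terms of u = z/d (A² and the length scale cancel between numerator and denominator), P = [∫_{0}^{2.8} u^2·e^(-2·u) du] / [∫_{0}^{∞} u^2·e^(-2·u) du].
An antiderivative of u^2·e^(-2·u) is -(2·u^2 + 2·u + 1)·e^(-2·u)/4; evaluating from 0 to 2.8 gives 1/4 - 557·e^(-28/5)/100, while the full integral is 1/4.
Taking the ratio, P = 0.9176.

P ≈ 0.918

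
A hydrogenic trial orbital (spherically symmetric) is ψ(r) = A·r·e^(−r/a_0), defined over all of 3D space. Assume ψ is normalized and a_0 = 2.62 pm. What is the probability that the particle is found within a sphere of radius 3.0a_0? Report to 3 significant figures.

With dV = 4πr²dr, the probability is ∫|ψ|² dV over r ≤ 3.0a_0.
The full normalization integral is A²·[3·π·a_0^5] = 1, fixing A².
Substituting u = r/a_0, A², 4π and the length scale all cancel in the ratio: P = ∫_{0}^{3.0} u^4·e^(-2·u) du / ∫_{0}^{∞} u^4·e^(-2·u) du.
Using ∫ u^4·e^(-2·u) du = -(u^4/2 + u^3 + 3·u^2/2 + 3·u/2 + 3/4)·e^(-2·u), the numerator is 3/4 - 345·e^(-6)/4 and the denominator is 3/4.
This evaluates to P = 0.7149.

P ≈ 0.715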